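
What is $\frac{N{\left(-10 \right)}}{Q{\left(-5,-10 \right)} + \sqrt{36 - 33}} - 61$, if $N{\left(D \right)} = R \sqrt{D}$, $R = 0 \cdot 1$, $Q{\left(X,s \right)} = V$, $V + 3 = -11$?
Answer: $-61$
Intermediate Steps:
$V = -14$ ($V = -3 - 11 = -14$)
$Q{\left(X,s \right)} = -14$
$R = 0$
$N{\left(D \right)} = 0$ ($N{\left(D \right)} = 0 \sqrt{D} = 0$)
$\frac{N{\left(-10 \right)}}{Q{\left(-5,-10 \right)} + \sqrt{36 - 33}} - 61 = \frac{0}{-14 + \sqrt{36 - 33}} - 61 = \frac{0}{-14 + \sqrt{3}} - 61 = 0 - 61 = -61$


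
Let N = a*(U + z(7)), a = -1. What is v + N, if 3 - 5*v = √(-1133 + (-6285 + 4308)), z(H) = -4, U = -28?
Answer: 163/5 - I*√3110/5 ≈ 32.6 - 11.153*I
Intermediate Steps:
N = 32 (N = -(-28 - 4) = -1*(-32) = 32)
v = ⅗ - I*√3110/5 (v = ⅗ - √(-1133 + (-6285 + 4308))/5 = ⅗ - √(-1133 - 1977)/5 = ⅗ - I*√3110/5 ≈ 0.6 - 11.153*I)
v + N = (⅗ - I*√3110/5) + 32 = 163/5 - I*√3110/5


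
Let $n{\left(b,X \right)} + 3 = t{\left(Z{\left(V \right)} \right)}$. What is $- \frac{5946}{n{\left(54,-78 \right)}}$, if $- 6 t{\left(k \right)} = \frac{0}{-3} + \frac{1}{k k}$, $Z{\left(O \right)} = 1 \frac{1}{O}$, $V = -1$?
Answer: $\frac{35676}{19} \approx 1877.7$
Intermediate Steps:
$Z{\left(O \right)} = \frac{1}{O}$
$t{\left(k \right)} = - \frac{1}{6 k^{2}}$ ($t{\left(k \right)} = - \frac{\frac{0}{-3} + \frac{1}{k k}}{6} = - \frac{0 \left(- \frac{1}{3}\right) + \frac{1}{k^{2}}}{6} = - \frac{0 + \frac{1}{k^{2}}}{6} = - \frac{1}{6 k^{2}}$)
$n{\left(b,X \right)} = - \frac{19}{6}$ ($n{\left(b,X \right)} = -3 - \frac{1}{6 \cdot 1} = -3 - \frac{1}{6} = - \frac{19}{6}$)
$- \frac{5946}{n{\left(54,-78 \right)}} = - \frac{5946}{- \frac{19}{6}} = \left(-5946\right) \left(- \frac{6}{19}\right) = \frac{35676}{19}$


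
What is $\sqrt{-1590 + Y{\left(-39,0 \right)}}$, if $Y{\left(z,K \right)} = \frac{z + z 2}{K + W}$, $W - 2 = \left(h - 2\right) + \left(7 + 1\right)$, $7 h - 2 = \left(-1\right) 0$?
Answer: $\frac{i \sqrt{5396262}}{58} \approx 40.051 i$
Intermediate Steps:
$h = \frac{2}{7}$ ($h = \frac{2}{7} + \frac{\left(-1\right) 0}{7} = \frac{2}{7} + \frac{1}{7} \cdot 0 = \frac{2}{7} + 0 = \frac{2}{7} \approx 0.28571$)
$W = \frac{58}{7}$ ($W = 2 + \left(\left(\frac{2}{7} - 2\right) + \left(7 + 1\right)\right) = 2 + \left(- \frac{12}{7} + 8\right) = 2 + \frac{44}{7} = \frac{58}{7} \approx 8.2857$)
$Y{\left(z,K \right)} = \frac{3 z}{\frac{58}{7} + K}$ ($Y{\left(z,K \right)} = \frac{z + z 2}{K + \frac{58}{7}} = \frac{z + 2 z}{\frac{58}{7} + K} = \frac{3 z}{\frac{58}{7} + K}$)
$\sqrt{-1590 + Y{\left(-39,0 \right)}} = \sqrt{-1590 + 21 \left(-39\right) \frac{1}{58 + 7 \cdot 0}} = \sqrt{-1590 + 21 \left(-39\right) \frac{1}{58 + 0}} = \sqrt{-1590 + 21 \left(-39\right) \frac{1}{58}} = \sqrt{-1590 - \frac{819}{58}} = \sqrt{- \frac{93039}{58}} = \frac{i \sqrt{5396262}}{58}$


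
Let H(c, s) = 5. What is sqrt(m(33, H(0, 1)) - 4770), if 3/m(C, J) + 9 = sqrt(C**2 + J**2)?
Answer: sqrt(42933 - 4770*sqrt(1114))/sqrt(-9 + sqrt(1114)) ≈ 69.064*I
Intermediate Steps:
m(C, J) = 3/(-9 + sqrt(C**2 + J**2))
sqrt(m(33, H(0, 1)) - 4770) = sqrt(3/(-9 + sqrt(33**2 + 5**2)) - 4770) = sqrt(3/(-9 + sqrt(1089 + 25)) - 4770) = sqrt(3/(-9 + sqrt(1114)) - 4770) = sqrt(-4770 + 3/(-9 + sqrt(1114)))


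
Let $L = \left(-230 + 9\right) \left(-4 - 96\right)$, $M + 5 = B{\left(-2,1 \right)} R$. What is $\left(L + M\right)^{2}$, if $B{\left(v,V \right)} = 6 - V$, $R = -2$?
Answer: $487747225$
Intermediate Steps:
$M = -15$ ($M = -5 + \left(6 - 1\right) \left(-2\right) = -5 + 5 \left(-2\right) = -5 - 10 = -15$)
$L = 22100$ ($L = \left(-221\right) \left(-100\right) = 22100$)
$\left(L + M\right)^{2} = \left(22100 - 15\right)^{2} = 22085^{2} = 487747225$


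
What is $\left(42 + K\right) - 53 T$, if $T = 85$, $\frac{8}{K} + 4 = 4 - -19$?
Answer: $- \frac{84789}{19} \approx -4462.6$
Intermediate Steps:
$K = \frac{8}{19}$ ($K = \frac{8}{-4 + \left(4 - -19\right)} = \frac{8}{-4 + \left(4 + 19\right)} = \frac{8}{-4 + 23} = \frac{8}{19} \approx 0.42105$)
$\left(42 + K\right) - 53 T = \left(42 + \frac{8}{19}\right) - 4505 = \frac{806}{19} - 4505 = - \frac{84789}{19}$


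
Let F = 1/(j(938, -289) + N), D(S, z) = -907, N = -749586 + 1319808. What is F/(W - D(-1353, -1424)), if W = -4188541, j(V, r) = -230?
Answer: -1/2386917878928 ≈ -4.1895e-13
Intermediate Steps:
N = 570222
F = 1/569992 (F = 1/(-230 + 570222) = 1/569992 ≈ 1.7544e-6)
F/(W - D(-1353, -1424)) = 1/(569992*(-4188541 - 1*(-907))) = 1/(569992*(-4188541 + 907)) = (1/569992)/(-4187634) = (1/569992)*(-1/4187634) = -1/2386917878928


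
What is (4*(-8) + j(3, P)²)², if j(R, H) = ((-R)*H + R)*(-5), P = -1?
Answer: 753424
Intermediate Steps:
j(R, H) = -5*R + 5*H*R (j(R, H) = (-H*R + R)*(-5) = (R - H*R)*(-5) = -5*R + 5*H*R)
(4*(-8) + j(3, P)²)² = (4*(-8) + (5*3*(-1 - 1))²)² = (-32 + (5*3*(-2))²)² = (-32 + (-30)²)² = (-32 + 900)² = 868² = 753424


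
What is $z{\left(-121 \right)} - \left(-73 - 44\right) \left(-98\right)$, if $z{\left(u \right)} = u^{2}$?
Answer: $3175$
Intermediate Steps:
$z{\left(-121 \right)} - \left(-73 - 44\right) \left(-98\right) = \left(-121\right)^{2} - \left(-73 - 44\right) \left(-98\right) = 14641 - \left(-117\right) \left(-98\right) = 14641 - 11466 = 3175$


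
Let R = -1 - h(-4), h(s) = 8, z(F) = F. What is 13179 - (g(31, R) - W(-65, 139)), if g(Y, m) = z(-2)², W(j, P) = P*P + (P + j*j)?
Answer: 36860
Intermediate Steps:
R = -9 (R = -1 - 1*8 = -1 - 8 = -9)
W(j, P) = P + P² + j² (W(j, P) = P² + (P + j²) = P + P² + j²)
g(Y, m) = 4 (g(Y, m) = (-2)² = 4)
13179 - (g(31, R) - W(-65, 139)) = 13179 - (4 - (139 + 139² + (-65)²)) = 13179 - (4 - (139 + 19321 + 4225)) = 13179 - (4 - 1*23685) = 13179 - (4 - 23685) = 13179 - 1*(-23681) = 13179 + 23681 = 36860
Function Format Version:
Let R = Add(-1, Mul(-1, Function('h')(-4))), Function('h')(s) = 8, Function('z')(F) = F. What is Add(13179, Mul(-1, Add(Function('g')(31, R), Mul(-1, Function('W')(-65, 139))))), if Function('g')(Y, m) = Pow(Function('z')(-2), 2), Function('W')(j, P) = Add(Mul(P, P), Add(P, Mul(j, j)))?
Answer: 36860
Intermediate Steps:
R = -9 (R = Add(-1, Mul(-1, 8)) = Add(-1, -8) = -9)
Function('W')(j, P) = Add(P, Pow(P, 2), Pow(j, 2)) (Function('W')(j, P) = Add(Pow(P, 2), Add(P, Pow(j, 2))) = Add(P, Pow(P, 2), Pow(j, 2)))
Function('g')(Y, m) = 4 (Function('g')(Y, m) = Pow(-2, 2) = 4)
Add(13179, Mul(-1, Add(Function('g')(31, R), Mul(-1, Function('W')(-65, 139))))) = Add(13179, Mul(-1, Add(4, Mul(-1, Add(139, Pow(139, 2), Pow(-65, 2)))))) = Add(13179, Mul(-1, Add(4, Mul(-1, Add(139, 19321, 4225))))) = Add(13179, Mul(-1, Add(4, Mul(-1, 23685)))) = Add(13179, Mul(-1, Add(4, -23685))) = Add(13179, Mul(-1, -23681)) = Add(13179, 23681) = 36860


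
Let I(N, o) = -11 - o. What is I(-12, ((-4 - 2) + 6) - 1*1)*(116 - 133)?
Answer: 170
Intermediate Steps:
I(-12, ((-4 - 2) + 6) - 1*1)*(116 - 133) = (-11 - (((-4 - 2) + 6) - 1*1))*(116 - 133) = (-11 - ((-6 + 6) - 1))*(-17) = (-11 - (0 - 1))*(-17) = (-11 - 1*(-1))*(-17) = (-11 + 1)*(-17) = -10*(-17) = 170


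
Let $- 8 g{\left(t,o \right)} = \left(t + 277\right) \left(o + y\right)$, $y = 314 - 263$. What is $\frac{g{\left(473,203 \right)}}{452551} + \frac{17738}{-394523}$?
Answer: $- \frac{34843857151}{357083556346} \approx -0.097579$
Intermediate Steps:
$y = 51$ ($y = 314 - 263 = 51$)
$g{\left(t,o \right)} = - \frac{\left(51 + o\right) \left(277 + t\right)}{8}$ ($g{\left(t,o \right)} = - \frac{\left(t + 277\right) \left(o + 51\right)}{8} = - \frac{\left(277 + t\right) \left(51 + o\right)}{8} = - \frac{\left(51 + o\right) \left(277 + t\right)}{8}$)
$\frac{g{\left(473,203 \right)}}{452551} + \frac{17738}{-394523} = \frac{- \frac{14127}{8} - \frac{56231}{8} - \frac{24123}{8} - \frac{203}{8} \cdot 473}{452551} + \frac{17738}{-394523} = \left(- \frac{14127}{8} - \frac{56231}{8} - \frac{24123}{8} - \frac{96019}{8}\right) \frac{1}{452551} + 17738 \left(- \frac{1}{394523}\right) = \left(- \frac{47625}{2}\right) \frac{1}{452551} - \frac{17738}{394523} = - \frac{47625}{905102} - \frac{17738}{394523} = - \frac{34843857151}{357083556346}$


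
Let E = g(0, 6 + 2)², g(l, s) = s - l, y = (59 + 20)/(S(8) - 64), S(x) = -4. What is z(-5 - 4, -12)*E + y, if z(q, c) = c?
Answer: -52303/68 ≈ -769.16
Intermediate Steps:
y = -79/68 (y = (59 + 20)/(-4 - 64) = 79/(-68) = 79*(-1/68) = -79/68 ≈ -1.1618)
E = 64 (E = ((6 + 2) - 1*0)² = (8 + 0)² = 8² = 64)
z(-5 - 4, -12)*E + y = -12*64 - 79/68 = -768 - 79/68 = -52303/68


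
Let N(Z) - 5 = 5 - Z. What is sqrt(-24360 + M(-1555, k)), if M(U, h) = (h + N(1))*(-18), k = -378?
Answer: I*sqrt(17718) ≈ 133.11*I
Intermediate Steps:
N(Z) = 10 - Z (N(Z) = 5 + (5 - Z) = 10 - Z)
M(U, h) = -162 - 18*h (M(U, h) = (h + (10 - 1*1))*(-18) = (h + (10 - 1))*(-18) = (h + 9)*(-18) = (9 + h)*(-18) = -162 - 18*h)
sqrt(-24360 + M(-1555, k)) = sqrt(-24360 + (-162 - 18*(-378))) = sqrt(-24360 + (-162 + 6804)) = sqrt(-24360 + 6642) = sqrt(-17718) = I*sqrt(17718)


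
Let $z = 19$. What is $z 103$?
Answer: $1957$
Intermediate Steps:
$z 103 = 19 \cdot 103 = 1957$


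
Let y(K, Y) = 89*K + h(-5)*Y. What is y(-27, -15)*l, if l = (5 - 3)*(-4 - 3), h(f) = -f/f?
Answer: 33432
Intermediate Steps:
h(f) = -1 (h(f) = -1*1 = -1)
y(K, Y) = -Y + 89*K (y(K, Y) = 89*K - Y = -Y + 89*K)
l = -14 (l = 2*(-7) = -14)
y(-27, -15)*l = (-1*(-15) + 89*(-27))*(-14) = (15 - 2403)*(-14) = -2388*(-14) = 33432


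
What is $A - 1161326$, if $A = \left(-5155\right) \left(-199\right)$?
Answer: $-135481$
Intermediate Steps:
$A = 1025845$
$A - 1161326 = 1025845 - 1161326 = -135481$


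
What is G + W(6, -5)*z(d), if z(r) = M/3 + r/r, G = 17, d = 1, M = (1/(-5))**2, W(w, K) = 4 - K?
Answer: 653/25 ≈ 26.120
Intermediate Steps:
M = 1/25 (M = (-1/5)**2 = 1/25 ≈ 0.040000)
z(r) = 76/75 (z(r) = (1/25)/3 + r/r = (1/25)*(1/3) + 1 = 1/75 + 1 = 76/75)
G + W(6, -5)*z(d) = 17 + (4 - 1*(-5))*(76/75) = 17 + (4 + 5)*(76/75) = 17 + 9*(76/75) = 17 + 228/25 = 653/25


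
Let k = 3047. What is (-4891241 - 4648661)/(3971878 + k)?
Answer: -9539902/3974925 ≈ -2.4000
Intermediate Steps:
(-4891241 - 4648661)/(3971878 + k) = (-4891241 - 4648661)/(3971878 + 3047) = -9539902/3974925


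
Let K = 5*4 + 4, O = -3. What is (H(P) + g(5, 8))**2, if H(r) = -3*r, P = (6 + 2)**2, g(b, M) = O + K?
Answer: 29241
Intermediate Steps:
K = 24 (K = 20 + 4 = 24)
g(b, M) = 21 (g(b, M) = -3 + 24 = 21)
P = 64 (P = 8**2 = 64)
(H(P) + g(5, 8))**2 = (-3*64 + 21)**2 = (-192 + 21)**2 = (-171)**2 = 29241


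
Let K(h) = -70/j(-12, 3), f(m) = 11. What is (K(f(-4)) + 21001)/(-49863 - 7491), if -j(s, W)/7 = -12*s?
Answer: -1512077/4129488 ≈ -0.36617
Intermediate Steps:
j(s, W) = 84*s (j(s, W) = -(-84)*s = 84*s)
K(h) = 5/72 (K(h) = -70/(84*(-12)) = -70/(-1008) = -70*(-1/1008) = 5/72)
(K(f(-4)) + 21001)/(-49863 - 7491) = (5/72 + 21001)/(-49863 - 7491) = (1512077/72)/(-57354) = (1512077/72)*(-1/57354) = -1512077/4129488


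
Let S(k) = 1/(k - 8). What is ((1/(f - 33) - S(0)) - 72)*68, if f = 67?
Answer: -9771/2 ≈ -4885.5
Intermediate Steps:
S(k) = 1/(-8 + k)
((1/(f - 33) - S(0)) - 72)*68 = ((1/(67 - 33) - 1/(-8 + 0)) - 72)*68 = ((1/34 - 1/(-8)) - 72)*68 = ((1/34 - 1*(-⅛)) - 72)*68 = ((1/34 + ⅛) - 72)*68 = (21/136 - 72)*68 = -9771/136*68 = -9771/2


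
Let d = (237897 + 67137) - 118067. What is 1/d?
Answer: 1/186967 ≈ 5.3485e-6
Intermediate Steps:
d = 186967 (d = 305034 - 118067 = 186967)
1/d = 1/186967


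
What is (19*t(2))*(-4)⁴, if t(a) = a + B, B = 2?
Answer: 19456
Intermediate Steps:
t(a) = 2 + a (t(a) = a + 2 = 2 + a)
(19*t(2))*(-4)⁴ = (19*(2 + 2))*(-4)⁴ = (19*4)*256 = 76*256 = 19456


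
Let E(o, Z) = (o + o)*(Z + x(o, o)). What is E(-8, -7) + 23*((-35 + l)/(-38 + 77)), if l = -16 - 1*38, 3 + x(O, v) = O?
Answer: 9185/39 ≈ 235.51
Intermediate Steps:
x(O, v) = -3 + O
l = -54 (l = -16 - 38 = -54)
E(o, Z) = 2*o*(-3 + Z + o) (E(o, Z) = (o + o)*(Z + (-3 + o)) = (2*o)*(-3 + Z + o) = 2*o*(-3 + Z + o))
E(-8, -7) + 23*((-35 + l)/(-38 + 77)) = 2*(-8)*(-3 - 7 - 8) + 23*((-35 - 54)/(-38 + 77)) = 2*(-8)*(-18) + 23*(-89/39) = 288 + 23*(-89*1/39) = 288 + 23*(-89/39) = 288 - 2047/39 = 9185/39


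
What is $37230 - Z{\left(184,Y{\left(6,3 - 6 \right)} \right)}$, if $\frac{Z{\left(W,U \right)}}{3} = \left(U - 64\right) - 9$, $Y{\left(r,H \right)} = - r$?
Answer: $37467$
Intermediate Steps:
$Z{\left(W,U \right)} = -219 + 3 U$ ($Z{\left(W,U \right)} = 3 \left(\left(U - 64\right) - 9\right) = 3 \left(\left(-64 + U\right) - 9\right) = 3 \left(-73 + U\right) = -219 + 3 U$)
$37230 - Z{\left(184,Y{\left(6,3 - 6 \right)} \right)} = 37230 - \left(-219 + 3 \left(\left(-1\right) 6\right)\right) = 37230 - \left(-219 + 3 \left(-6\right)\right) = 37230 - \left(-219 - 18\right) = 37230 - -237 = 37230 + 237 = 37467$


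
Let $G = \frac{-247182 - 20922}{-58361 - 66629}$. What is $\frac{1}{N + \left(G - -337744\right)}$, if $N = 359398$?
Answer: $\frac{62495}{43568023342} \approx 1.4344 \cdot 10^{-6}$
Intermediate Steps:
$G = \frac{134052}{62495}$ ($G = - \frac{268104}{-124990} = \left(-268104\right) \left(- \frac{1}{124990}\right) = \frac{134052}{62495} \approx 2.145$)
$\frac{1}{N + \left(G - -337744\right)} = \frac{1}{359398 + \left(\frac{134052}{62495} - -337744\right)} = \frac{1}{359398 + \left(\frac{134052}{62495} + 337744\right)} = \frac{1}{359398 + \frac{21107445332}{62495}} = \frac{1}{\frac{43568023342}{62495}} = \frac{62495}{43568023342}$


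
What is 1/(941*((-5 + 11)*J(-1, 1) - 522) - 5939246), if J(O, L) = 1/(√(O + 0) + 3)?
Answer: -32143771/206644404413954 + 2823*I/206644404413954 ≈ -1.5555e-7 + 1.3661e-11*I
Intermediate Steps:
J(O, L) = 1/(3 + √O) (J(O, L) = 1/(√O + 3) = 1/(3 + √O))
1/(941*((-5 + 11)*J(-1, 1) - 522) - 5939246) = 1/(941*((-5 + 11)/(3 + √(-1)) - 522) - 5939246) = 1/(941*(6/(3 + I) - 522) - 5939246) = 1/(941*(6*((3 - I)/10) - 522) - 5939246) = 1/(941*(3*(3 - I)/5 - 522) - 5939246) = 1/(941*(-522 + 3*(3 - I)/5) - 5939246) = 1/((-491202 + 2823*(3 - I)/5) - 5939246) = 1/(-6430448 + 2823*(3 - I)/5)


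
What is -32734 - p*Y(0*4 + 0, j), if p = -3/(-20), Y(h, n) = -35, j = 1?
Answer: -130915/4 ≈ -32729.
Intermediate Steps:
p = 3/20 (p = -3*(-1/20) = 3/20 ≈ 0.15000)
-32734 - p*Y(0*4 + 0, j) = -32734 - 3*(-35)/20 = -32734 - 1*(-21/4) = -32734 + 21/4 = -130915/4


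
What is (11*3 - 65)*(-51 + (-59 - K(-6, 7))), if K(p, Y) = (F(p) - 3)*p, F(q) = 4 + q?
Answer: 4480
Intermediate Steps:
K(p, Y) = p*(1 + p) (K(p, Y) = ((4 + p) - 3)*p = (1 + p)*p = p*(1 + p))
(11*3 - 65)*(-51 + (-59 - K(-6, 7))) = (11*3 - 65)*(-51 + (-59 - (-6)*(1 - 6))) = (33 - 65)*(-51 + (-59 - (-6)*(-5))) = -32*(-51 + (-59 - 1*30)) = -32*(-51 + (-59 - 30)) = -32*(-51 - 89) = -32*(-140) = 4480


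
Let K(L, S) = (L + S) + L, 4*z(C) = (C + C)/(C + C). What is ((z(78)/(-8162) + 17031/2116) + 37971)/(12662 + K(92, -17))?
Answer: 655928249525/221566990568 ≈ 2.9604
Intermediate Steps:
z(C) = ¼ (z(C) = ((C + C)/(C + C))/4 = ((2*C)/((2*C)))/4 = ((2*C)*(1/(2*C)))/4 = (¼)*1 = ¼)
K(L, S) = S + 2*L
((z(78)/(-8162) + 17031/2116) + 37971)/(12662 + K(92, -17)) = (((¼)/(-8162) + 17031/2116) + 37971)/(12662 + (-17 + 2*92)) = (((¼)*(-1/8162) + 17031*(1/2116)) + 37971)/(12662 + (-17 + 184)) = ((-1/32648 + 17031/2116) + 37971)/(12662 + 167) = (139006493/17270792 + 37971)/12829 = (655928249525/17270792)*(1/12829) = 655928249525/221566990568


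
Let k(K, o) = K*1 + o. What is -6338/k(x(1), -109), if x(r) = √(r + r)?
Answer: 690842/11879 + 6338*√2/11879 ≈ 58.911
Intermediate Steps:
x(r) = √2*√r (x(r) = √(2*r) = √2*√r)
k(K, o) = K + o
-6338/k(x(1), -109) = -6338/(√2*√1 - 109) = -6338/(√2*1 - 109) = -6338/(√2 - 109) = -6338/(-109 + √2)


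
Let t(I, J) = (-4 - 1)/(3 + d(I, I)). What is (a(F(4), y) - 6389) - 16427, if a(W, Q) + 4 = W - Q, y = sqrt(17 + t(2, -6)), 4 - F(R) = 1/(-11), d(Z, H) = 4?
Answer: -250975/11 - sqrt(798)/7 ≈ -22820.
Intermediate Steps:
F(R) = 45/11 (F(R) = 4 - 1/(-11) = 4 - 1*(-1/11) = 4 + 1/11 = 45/11)
t(I, J) = -5/7 (t(I, J) = (-4 - 1)/(3 + 4) = -5/7)
y = sqrt(798)/7 (y = sqrt(17 - 5/7) = sqrt(114/7) = sqrt(798)/7 ≈ 4.0356)
a(W, Q) = -4 + W - Q (a(W, Q) = -4 + (W - Q) = -4 + W - Q)
(a(F(4), y) - 6389) - 16427 = ((-4 + 45/11 - sqrt(798)/7) - 6389) - 16427 = ((1/11 - sqrt(798)/7) - 6389) - 16427 = (-70278/11 - sqrt(798)/7) - 16427 = -250975/11 - sqrt(798)/7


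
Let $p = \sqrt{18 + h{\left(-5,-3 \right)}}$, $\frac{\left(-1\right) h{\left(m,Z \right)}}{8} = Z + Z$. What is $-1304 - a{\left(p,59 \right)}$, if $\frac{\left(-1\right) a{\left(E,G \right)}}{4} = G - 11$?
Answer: $-1112$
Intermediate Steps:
$h{\left(m,Z \right)} = - 16 Z$ ($h{\left(m,Z \right)} = - 8 \left(Z + Z\right) = - 8 \cdot 2 Z = - 16 Z$)
$p = \sqrt{66}$ ($p = \sqrt{18 - -48} = \sqrt{18 + 48} = \sqrt{66} \approx 8.124$)
$a{\left(E,G \right)} = 44 - 4 G$ ($a{\left(E,G \right)} = - 4 \left(G - 11\right) = - 4 \left(-11 + G\right) = 44 - 4 G$)
$-1304 - a{\left(p,59 \right)} = -1304 - \left(44 - 236\right) = -1304 - -192 = -1304 + 192 = -1112$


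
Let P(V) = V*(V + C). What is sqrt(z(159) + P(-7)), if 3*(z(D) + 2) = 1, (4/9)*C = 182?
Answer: I*sqrt(101490)/6 ≈ 53.096*I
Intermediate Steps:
C = 819/2 (C = (9/4)*182 = 819/2 ≈ 409.50)
z(D) = -5/3 (z(D) = -2 + (1/3)*1 = -2 + 1/3 = -5/3)
P(V) = V*(819/2 + V) (P(V) = V*(V + 819/2) = V*(819/2 + V))
sqrt(z(159) + P(-7)) = sqrt(-5/3 + (1/2)*(-7)*(819 + 2*(-7))) = sqrt(-5/3 + (1/2)*(-7)*(819 - 14)) = sqrt(-5/3 + (1/2)*(-7)*805) = sqrt(-5/3 - 5635/2) = sqrt(-16915/6) = I*sqrt(101490)/6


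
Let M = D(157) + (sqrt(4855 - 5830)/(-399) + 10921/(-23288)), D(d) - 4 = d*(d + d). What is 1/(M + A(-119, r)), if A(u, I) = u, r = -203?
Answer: 1415467154965575768/69616257293909688114763 + 360650077760*I*sqrt(39)/69616257293909688114763 ≈ 2.0332e-5 + 3.2353e-11*I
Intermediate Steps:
D(d) = 4 + 2*d**2 (D(d) = 4 + d*(d + d) = 4 + d*(2*d) = 4 + 2*d**2)
M = 1148134055/23288 - 5*I*sqrt(39)/399 (M = (4 + 2*157**2) + (sqrt(4855 - 5830)/(-399) + 10921/(-23288)) = (4 + 2*24649) + (sqrt(-975)*(-1/399) + 10921*(-1/23288)) = (4 + 49298) + ((5*I*sqrt(39))*(-1/399) - 10921/23288) = 49302 + (-5*I*sqrt(39)/399 - 10921/23288) = 49302 + (-10921/23288 - 5*I*sqrt(39)/399) = 1148134055/23288 - 5*I*sqrt(39)/399 ≈ 49302.0 - 0.078258*I)
1/(M + A(-119, r)) = 1/((1148134055/23288 - 5*I*sqrt(39)/399) - 119) = 1/(1145362783/23288 - 5*I*sqrt(39)/399)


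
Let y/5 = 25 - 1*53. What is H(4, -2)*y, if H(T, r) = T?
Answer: -560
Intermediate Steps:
y = -140 (y = 5*(25 - 1*53) = 5*(25 - 53) = 5*(-28) = -140)
H(4, -2)*y = 4*(-140) = -560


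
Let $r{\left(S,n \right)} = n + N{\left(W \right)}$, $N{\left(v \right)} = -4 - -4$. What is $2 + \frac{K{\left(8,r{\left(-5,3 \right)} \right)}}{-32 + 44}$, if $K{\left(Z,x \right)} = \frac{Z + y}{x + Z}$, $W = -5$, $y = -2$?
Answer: $\frac{45}{22} \approx 2.0455$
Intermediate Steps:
$N{\left(v \right)} = 0$ ($N{\left(v \right)} = -4 + 4 = 0$)
$r{\left(S,n \right)} = n$ ($r{\left(S,n \right)} = n + 0 = n$)
$K{\left(Z,x \right)} = \frac{-2 + Z}{Z + x}$ ($K{\left(Z,x \right)} = \frac{Z - 2}{x + Z} = \frac{-2 + Z}{Z + x}$)
$2 + \frac{K{\left(8,r{\left(-5,3 \right)} \right)}}{-32 + 44} = 2 + \frac{\frac{1}{8 + 3} \left(-2 + 8\right)}{-32 + 44} = 2 + \frac{\frac{1}{11} \cdot 6}{12} = 2 + \frac{1}{11} \cdot 6 \cdot \frac{1}{12} = 2 + \frac{6}{11} \cdot \frac{1}{12} = 2 + \frac{1}{22} = \frac{45}{22}$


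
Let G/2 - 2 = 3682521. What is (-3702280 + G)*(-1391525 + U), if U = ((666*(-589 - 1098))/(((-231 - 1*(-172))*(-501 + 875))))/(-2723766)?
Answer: -25527738922380696597381/5008551713 ≈ -5.0968e+12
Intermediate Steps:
G = 7365046 (G = 4 + 2*3682521 = 4 + 7365042 = 7365046)
U = -187257/10017103426 (U = ((666*(-1687))/(((-231 + 172)*374)))*(-1/2723766) = -1123542/((-59*374))*(-1/2723766) = -1123542/(-22066)*(-1/2723766) = -1123542*(-1/22066)*(-1/2723766) = (561771/11033)*(-1/2723766) = -187257/10017103426 ≈ -1.8694e-5)
(-3702280 + G)*(-1391525 + U) = (-3702280 + 7365046)*(-1391525 - 187257/10017103426) = 3662766*(-13939049845051907/10017103426) = -25527738922380696597381/5008551713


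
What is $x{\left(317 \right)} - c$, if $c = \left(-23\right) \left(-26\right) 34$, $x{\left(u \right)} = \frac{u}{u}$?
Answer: $-20331$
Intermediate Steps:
$x{\left(u \right)} = 1$
$c = 20332$ ($c = 598 \cdot 34 = 20332$)
$x{\left(317 \right)} - c = 1 - 20332 = -20331$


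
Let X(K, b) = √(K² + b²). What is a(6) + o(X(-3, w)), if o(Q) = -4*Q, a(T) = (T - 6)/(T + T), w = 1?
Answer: -4*√10 ≈ -12.649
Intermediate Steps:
a(T) = (-6 + T)/(2*T) (a(T) = (-6 + T)/((2*T)) = (-6 + T)*(1/(2*T)) = (-6 + T)/(2*T))
a(6) + o(X(-3, w)) = (½)*(-6 + 6)/6 - 4*√((-3)² + 1²) = (½)*(⅙)*0 - 4*√(9 + 1) = 0 - 4*√10 = -4*√10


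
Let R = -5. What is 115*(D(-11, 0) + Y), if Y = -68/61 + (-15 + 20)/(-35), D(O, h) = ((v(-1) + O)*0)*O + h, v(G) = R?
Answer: -61755/427 ≈ -144.63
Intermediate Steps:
v(G) = -5
D(O, h) = h (D(O, h) = ((-5 + O)*0)*O + h = 0*O + h = 0 + h = h)
Y = -537/427 (Y = -68*1/61 + 5*(-1/35) = -68/61 - 1/7 = -537/427 ≈ -1.2576)
115*(D(-11, 0) + Y) = 115*(0 - 537/427) = 115*(-537/427) = -61755/427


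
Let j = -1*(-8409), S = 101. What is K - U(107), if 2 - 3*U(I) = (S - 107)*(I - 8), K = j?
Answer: 24631/3 ≈ 8210.3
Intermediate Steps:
j = 8409
K = 8409
U(I) = -46/3 + 2*I (U(I) = 2/3 - (101 - 107)*(I - 8)/3 = 2/3 - (-2)*(-8 + I) = 2/3 - (48 - 6*I)/3 = 2/3 + (-16 + 2*I) = -46/3 + 2*I)
K - U(107) = 8409 - (-46/3 + 2*107) = 8409 - (-46/3 + 214) = 8409 - 1*596/3 = 8409 - 596/3 = 24631/3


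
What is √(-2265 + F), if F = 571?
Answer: 11*I*√14 ≈ 41.158*I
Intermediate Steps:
√(-2265 + F) = √(-2265 + 571) = √(-1694) = 11*I*√14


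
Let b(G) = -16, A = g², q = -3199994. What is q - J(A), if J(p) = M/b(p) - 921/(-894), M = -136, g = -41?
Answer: -476800526/149 ≈ -3.2000e+6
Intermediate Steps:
A = 1681 (A = (-41)² = 1681)
J(p) = 1420/149 (J(p) = -136/(-16) - 921/(-894) = -136*(-1/16) - 921*(-1/894) = 17/2 + 307/298 = 1420/149)
q - J(A) = -3199994 - 1*1420/149 = -3199994 - 1420/149 = -476800526/149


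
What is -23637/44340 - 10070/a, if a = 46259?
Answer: -513309261/683708020 ≈ -0.75077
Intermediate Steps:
-23637/44340 - 10070/a = -23637/44340 - 10070/46259 = -23637*1/44340 - 10070*1/46259 = -7879/14780 - 10070/46259 = -513309261/683708020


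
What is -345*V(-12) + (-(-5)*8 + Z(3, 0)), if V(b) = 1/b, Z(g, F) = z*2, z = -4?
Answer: 243/4 ≈ 60.750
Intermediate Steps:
Z(g, F) = -8 (Z(g, F) = -4*2 = -8)
V(b) = 1/b
-345*V(-12) + (-(-5)*8 + Z(3, 0)) = -345/(-12) + (-(-5)*8 - 8) = -345*(-1/12) + (-5*(-8) - 8) = 115/4 + (40 - 8) = 115/4 + 32 = 243/4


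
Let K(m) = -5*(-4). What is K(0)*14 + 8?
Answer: 288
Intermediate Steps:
K(m) = 20
K(0)*14 + 8 = 20*14 + 8 = 280 + 8 = 288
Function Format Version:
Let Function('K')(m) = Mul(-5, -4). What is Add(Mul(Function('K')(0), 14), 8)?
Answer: 288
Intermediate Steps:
Function('K')(m) = 20
Add(Mul(Function('K')(0), 14), 8) = Add(Mul(20, 14), 8) = Add(280, 8) = 288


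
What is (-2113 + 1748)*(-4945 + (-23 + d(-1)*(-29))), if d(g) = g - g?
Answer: 1813320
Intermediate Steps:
d(g) = 0
(-2113 + 1748)*(-4945 + (-23 + d(-1)*(-29))) = (-2113 + 1748)*(-4945 + (-23 + 0*(-29))) = -365*(-4945 + (-23 + 0)) = -365*(-4945 - 23) = -365*(-4968) = 1813320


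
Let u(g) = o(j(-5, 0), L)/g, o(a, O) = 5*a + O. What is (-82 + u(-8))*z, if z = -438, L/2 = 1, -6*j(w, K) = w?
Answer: 290029/8 ≈ 36254.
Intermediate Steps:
j(w, K) = -w/6
L = 2 (L = 2*1 = 2)
o(a, O) = O + 5*a
u(g) = 37/(6*g) (u(g) = (2 + 5*(-⅙*(-5)))/g = (2 + 5*(⅚))/g = (2 + 25/6)/g = 37/(6*g))
(-82 + u(-8))*z = (-82 + (37/6)/(-8))*(-438) = (-82 + (37/6)*(-⅛))*(-438) = (-82 - 37/48)*(-438) = -3973/48*(-438) = 290029/8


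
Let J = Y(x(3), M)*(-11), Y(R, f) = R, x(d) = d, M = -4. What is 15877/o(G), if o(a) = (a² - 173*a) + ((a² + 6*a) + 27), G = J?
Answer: 15877/7716 ≈ 2.0577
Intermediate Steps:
J = -33 (J = 3*(-11) = -33)
G = -33
o(a) = 27 - 167*a + 2*a² (o(a) = (a² - 173*a) + (27 + a² + 6*a) = 27 - 167*a + 2*a²)
15877/o(G) = 15877/(27 - 167*(-33) + 2*(-33)²) = 15877/(27 + 5511 + 2*1089) = 15877/(27 + 5511 + 2178) = 15877/7716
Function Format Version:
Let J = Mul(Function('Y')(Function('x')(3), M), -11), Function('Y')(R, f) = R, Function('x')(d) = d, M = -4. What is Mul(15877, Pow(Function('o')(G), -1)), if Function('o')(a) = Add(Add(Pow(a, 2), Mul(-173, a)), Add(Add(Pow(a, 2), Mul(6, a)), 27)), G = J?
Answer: Rational(15877, 7716) ≈ 2.0577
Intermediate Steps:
J = -33 (J = Mul(3, -11) = -33)
G = -33
Function('o')(a) = Add(27, Mul(-167, a), Mul(2, Pow(a, 2))) (Function('o')(a) = Add(Add(Pow(a, 2), Mul(-173, a)), Add(27, Pow(a, 2), Mul(6, a))) = Add(27, Mul(-167, a), Mul(2, Pow(a, 2))))
Mul(15877, Pow(Function('o')(G), -1)) = Mul(15877, Pow(Add(27, Mul(-167, -33), Mul(2, Pow(-33, 2))), -1)) = Mul(15877, Pow(Add(27, 5511, Mul(2, 1089)), -1)) = Mul(15877, Pow(Add(27, 5511, 2178), -1)) = Mul(15877, Pow(7716, -1)) = Mul(15877, Rational(1, 7716)) = Rational(15877, 7716)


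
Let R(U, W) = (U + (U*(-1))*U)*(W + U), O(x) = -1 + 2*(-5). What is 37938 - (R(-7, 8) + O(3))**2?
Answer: 33449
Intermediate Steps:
O(x) = -11 (O(x) = -1 - 10 = -11)
R(U, W) = (U + W)*(U - U**2) (R(U, W) = (U + (-U)*U)*(U + W) = (U - U**2)*(U + W) = (U + W)*(U - U**2))
37938 - (R(-7, 8) + O(3))**2 = 37938 - (-7*(-7 + 8 - 1*(-7)**2 - 1*(-7)*8) - 11)**2 = 37938 - (-7*(-7 + 8 - 1*49 + 56) - 11)**2 = 37938 - (-7*(-7 + 8 - 49 + 56) - 11)**2 = 37938 - (-7*8 - 11)**2 = 37938 - (-56 - 11)**2 = 37938 - 1*(-67)**2 = 37938 - 1*4489 = 37938 - 4489 = 33449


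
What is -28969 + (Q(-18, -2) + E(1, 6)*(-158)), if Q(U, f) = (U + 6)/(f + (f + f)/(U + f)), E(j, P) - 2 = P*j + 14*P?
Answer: -130495/3 ≈ -43498.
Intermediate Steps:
E(j, P) = 2 + 14*P + P*j (E(j, P) = 2 + (P*j + 14*P) = 2 + (14*P + P*j) = 2 + 14*P + P*j)
Q(U, f) = (6 + U)/(f + 2*f/(U + f)) (Q(U, f) = (6 + U)/(f + (2*f)/(U + f)) = (6 + U)/(f + 2*f/(U + f)))
-28969 + (Q(-18, -2) + E(1, 6)*(-158)) = -28969 + (((-18)² + 6*(-18) + 6*(-2) - 18*(-2))/((-2)*(2 - 18 - 2)) + (2 + 14*6 + 6*1)*(-158)) = -28969 + (-½*(324 - 108 - 12 + 36)/(-18) + (2 + 84 + 6)*(-158)) = -28969 + (-½*(-1/18)*240 + 92*(-158)) = -28969 + (20/3 - 14536) = -28969 - 43588/3 = -130495/3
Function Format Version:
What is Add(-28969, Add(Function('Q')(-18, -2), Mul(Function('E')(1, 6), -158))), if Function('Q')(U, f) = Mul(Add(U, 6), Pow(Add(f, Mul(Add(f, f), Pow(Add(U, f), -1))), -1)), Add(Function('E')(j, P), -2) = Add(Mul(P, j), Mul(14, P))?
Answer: Rational(-130495, 3) ≈ -43498.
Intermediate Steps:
Function('E')(j, P) = Add(2, Mul(14, P), Mul(P, j)) (Function('E')(j, P) = Add(2, Add(Mul(P, j), Mul(14, P))) = Add(2, Add(Mul(14, P), Mul(P, j))) = Add(2, Mul(14, P), Mul(P, j)))
Function('Q')(U, f) = Mul(Pow(Add(f, Mul(2, f, Pow(Add(U, f), -1))), -1), Add(6, U)) (Function('Q')(U, f) = Mul(Add(6, U), Pow(Add(f, Mul(Mul(2, f), Pow(Add(U, f), -1))), -1)) = Mul(Add(6, U), Pow(Add(f, Mul(2, f, Pow(Add(U, f), -1))), -1)) = Mul(Pow(Add(f, Mul(2, f, Pow(Add(U, f), -1))), -1), Add(6, U)))
Add(-28969, Add(Function('Q')(-18, -2), Mul(Function('E')(1, 6), -158))) = Add(-28969, Add(Mul(Pow(-2, -1), Pow(Add(2, -18, -2), -1), Add(Pow(-18, 2), Mul(6, -18), Mul(6, -2), Mul(-18, -2))), Mul(Add(2, Mul(14, 6), Mul(6, 1)), -158))) = Add(-28969, Add(Mul(Rational(-1, 2), Pow(-18, -1), Add(324, -108, -12, 36)), Mul(Add(2, 84, 6), -158))) = Add(-28969, Add(Mul(Rational(-1, 2), Rational(-1, 18), 240), Mul(92, -158))) = Add(-28969, Add(Rational(20, 3), -14536)) = Add(-28969, Rational(-43588, 3)) = Rational(-130495, 3)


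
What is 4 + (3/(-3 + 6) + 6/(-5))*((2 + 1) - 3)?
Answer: 4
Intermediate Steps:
4 + (3/(-3 + 6) + 6/(-5))*((2 + 1) - 3) = 4 + (3/3 + 6*(-⅕))*(3 - 3) = 4 + (3*(⅓) - 6/5)*0 = 4 + (1 - 6/5)*0 = 4 - ⅕*0 = 4 + 0 = 4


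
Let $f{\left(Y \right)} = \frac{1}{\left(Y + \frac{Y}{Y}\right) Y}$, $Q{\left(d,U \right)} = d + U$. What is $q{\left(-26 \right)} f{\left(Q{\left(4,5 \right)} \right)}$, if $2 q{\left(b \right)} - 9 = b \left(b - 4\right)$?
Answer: $\frac{263}{60} \approx 4.3833$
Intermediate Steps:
$q{\left(b \right)} = \frac{9}{2} + \frac{b \left(-4 + b\right)}{2}$ ($q{\left(b \right)} = \frac{9}{2} + \frac{b \left(b - 4\right)}{2} = \frac{9}{2} + \frac{b \left(-4 + b\right)}{2}$)
$Q{\left(d,U \right)} = U + d$
$f{\left(Y \right)} = \frac{1}{Y \left(1 + Y\right)}$ ($f{\left(Y \right)} = \frac{1}{\left(Y + 1\right) Y} = \frac{1}{\left(1 + Y\right) Y} = \frac{1}{Y \left(1 + Y\right)}$)
$q{\left(-26 \right)} f{\left(Q{\left(4,5 \right)} \right)} = \left(\frac{9}{2} + \frac{\left(-26\right)^{2}}{2} - -52\right) \frac{1}{\left(5 + 4\right) \left(1 + \left(5 + 4\right)\right)} = \left(\frac{9}{2} + \frac{1}{2} \cdot 676 + 52\right) \frac{1}{9 \left(1 + 9\right)} = \left(\frac{9}{2} + 338 + 52\right) \frac{1}{9 \cdot 10} = \frac{789 \cdot \frac{1}{9} \cdot \frac{1}{10}}{2} = \frac{789}{2} \cdot \frac{1}{90} = \frac{263}{60}$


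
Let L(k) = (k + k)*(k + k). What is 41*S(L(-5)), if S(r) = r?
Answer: 4100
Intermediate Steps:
L(k) = 4*k**2 (L(k) = (2*k)*(2*k) = 4*k**2)
41*S(L(-5)) = 41*(4*(-5)**2) = 41*(4*25) = 41*100 = 4100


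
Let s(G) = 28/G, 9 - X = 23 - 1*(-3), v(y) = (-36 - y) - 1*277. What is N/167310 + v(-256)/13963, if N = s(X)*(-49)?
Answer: -71483077/19857271005 ≈ -0.0035998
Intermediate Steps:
v(y) = -313 - y (v(y) = (-36 - y) - 277 = -313 - y)
X = -17 (X = 9 - (23 - 1*(-3)) = 9 - (23 + 3) = 9 - 1*26 = 9 - 26 = -17)
N = 1372/17 (N = (28/(-17))*(-49) = (28*(-1/17))*(-49) = -28/17*(-49) = 1372/17 ≈ 80.706)
N/167310 + v(-256)/13963 = (1372/17)/167310 + (-313 - 1*(-256))/13963 = (1372/17)*(1/167310) + (-313 + 256)*(1/13963) = 686/1422135 - 57*1/13963 = 686/1422135 - 57/13963 = -71483077/19857271005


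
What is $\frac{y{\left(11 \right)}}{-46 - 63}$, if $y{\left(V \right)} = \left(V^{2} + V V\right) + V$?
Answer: $- \frac{253}{109} \approx -2.3211$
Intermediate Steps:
$y{\left(V \right)} = V + 2 V^{2}$ ($y{\left(V \right)} = \left(V^{2} + V^{2}\right) + V = 2 V^{2} + V = V + 2 V^{2}$)
$\frac{y{\left(11 \right)}}{-46 - 63} = \frac{11 \left(1 + 2 \cdot 11\right)}{-46 - 63} = \frac{11 \left(1 + 22\right)}{-109} = - \frac{11 \cdot 23}{109} = \left(- \frac{1}{109}\right) 253 = - \frac{253}{109}$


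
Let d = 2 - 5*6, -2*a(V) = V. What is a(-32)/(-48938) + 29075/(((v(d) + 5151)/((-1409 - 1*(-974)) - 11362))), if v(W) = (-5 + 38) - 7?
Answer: -8392812597891/126676013 ≈ -66254.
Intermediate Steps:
a(V) = -V/2
d = -28 (d = 2 - 30 = -28)
v(W) = 26 (v(W) = 33 - 7 = 26)
a(-32)/(-48938) + 29075/(((v(d) + 5151)/((-1409 - 1*(-974)) - 11362))) = -½*(-32)/(-48938) + 29075/(((26 + 5151)/((-1409 - 1*(-974)) - 11362))) = 16*(-1/48938) + 29075/((5177/((-1409 + 974) - 11362))) = -8/24469 + 29075/((5177/(-435 - 11362))) = -8/24469 + 29075/((5177/(-11797))) = -8/24469 + 29075/((5177*(-1/11797))) = -8/24469 + 29075/(-5177/11797) = -8/24469 + 29075*(-11797/5177) = -8/24469 - 342997775/5177 = -8392812597891/126676013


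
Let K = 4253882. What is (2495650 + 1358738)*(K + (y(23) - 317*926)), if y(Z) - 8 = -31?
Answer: 15264598320996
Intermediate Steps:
y(Z) = -23 (y(Z) = 8 - 31 = -23)
(2495650 + 1358738)*(K + (y(23) - 317*926)) = (2495650 + 1358738)*(4253882 + (-23 - 317*926)) = 3854388*(4253882 + (-23 - 293542)) = 3854388*(4253882 - 293565) = 3854388*3960317 = 15264598320996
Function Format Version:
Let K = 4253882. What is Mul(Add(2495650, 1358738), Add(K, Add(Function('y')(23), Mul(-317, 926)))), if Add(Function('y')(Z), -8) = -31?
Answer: 15264598320996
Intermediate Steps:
Function('y')(Z) = -23 (Function('y')(Z) = Add(8, -31) = -23)
Mul(Add(2495650, 1358738), Add(K, Add(Function('y')(23), Mul(-317, 926)))) = Mul(Add(2495650, 1358738), Add(4253882, Add(-23, Mul(-317, 926)))) = Mul(3854388, Add(4253882, Add(-23, -293542))) = Mul(3854388, Add(4253882, -293565)) = Mul(3854388, 3960317) = 15264598320996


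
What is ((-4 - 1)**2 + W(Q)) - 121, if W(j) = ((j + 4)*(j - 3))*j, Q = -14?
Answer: -2476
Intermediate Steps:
W(j) = j*(-3 + j)*(4 + j) (W(j) = ((4 + j)*(-3 + j))*j = ((-3 + j)*(4 + j))*j = j*(-3 + j)*(4 + j))
((-4 - 1)**2 + W(Q)) - 121 = ((-4 - 1)**2 - 14*(-12 - 14 + (-14)**2)) - 121 = ((-5)**2 - 14*(-12 - 14 + 196)) - 121 = (25 - 14*170) - 121 = (25 - 2380) - 121 = -2355 - 121 = -2476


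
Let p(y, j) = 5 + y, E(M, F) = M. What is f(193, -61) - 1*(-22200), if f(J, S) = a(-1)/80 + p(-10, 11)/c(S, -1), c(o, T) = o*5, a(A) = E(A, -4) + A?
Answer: 54167979/2440 ≈ 22200.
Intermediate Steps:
a(A) = 2*A (a(A) = A + A = 2*A)
c(o, T) = 5*o
f(J, S) = -1/40 - 1/S (f(J, S) = (2*(-1))/80 + (5 - 10)/((5*S)) = -2*1/80 - 1/S = -1/40 - 1/S)
f(193, -61) - 1*(-22200) = (1/40)*(-40 - 1*(-61))/(-61) - 1*(-22200) = (1/40)*(-1/61)*(-40 + 61) + 22200 = (1/40)*(-1/61)*21 + 22200 = -21/2440 + 22200 = 54167979/2440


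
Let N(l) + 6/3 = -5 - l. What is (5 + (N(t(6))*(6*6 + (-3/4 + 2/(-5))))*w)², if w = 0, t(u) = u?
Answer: 25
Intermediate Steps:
N(l) = -7 - l (N(l) = -2 + (-5 - l) = -7 - l)
(5 + (N(t(6))*(6*6 + (-3/4 + 2/(-5))))*w)² = (5 + ((-7 - 1*6)*(6*6 + (-3/4 + 2/(-5))))*0)² = (5 + ((-7 - 6)*(36 + (-3*¼ + 2*(-⅕))))*0)² = (5 - 13*(36 + (-¾ - ⅖))*0)² = (5 - 13*(36 - 23/20)*0)² = (5 - 13*697/20*0)² = (5 - 9061/20*0)² = (5 + 0)² = 5² = 25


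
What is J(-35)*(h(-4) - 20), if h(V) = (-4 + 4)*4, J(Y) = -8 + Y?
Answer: 860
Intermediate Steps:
h(V) = 0 (h(V) = 0*4 = 0)
J(-35)*(h(-4) - 20) = (-8 - 35)*(0 - 20) = -43*(-20) = 860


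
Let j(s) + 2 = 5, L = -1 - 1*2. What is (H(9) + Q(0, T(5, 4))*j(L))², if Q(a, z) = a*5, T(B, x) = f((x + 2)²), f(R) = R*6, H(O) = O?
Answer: 81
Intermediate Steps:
f(R) = 6*R
T(B, x) = 6*(2 + x)² (T(B, x) = 6*(x + 2)² = 6*(2 + x)²)
Q(a, z) = 5*a
L = -3 (L = -1 - 2 = -3)
j(s) = 3 (j(s) = -2 + 5 = 3)
(H(9) + Q(0, T(5, 4))*j(L))² = (9 + (5*0)*3)² = (9 + 0*3)² = (9 + 0)² = 9² = 81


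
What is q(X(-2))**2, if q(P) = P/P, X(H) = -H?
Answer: 1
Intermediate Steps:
q(P) = 1
q(X(-2))**2 = 1**2 = 1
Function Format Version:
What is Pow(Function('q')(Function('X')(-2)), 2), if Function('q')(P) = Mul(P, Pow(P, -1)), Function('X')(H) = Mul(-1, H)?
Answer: 1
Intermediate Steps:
Function('q')(P) = 1
Pow(Function('q')(Function('X')(-2)), 2) = Pow(1, 2) = 1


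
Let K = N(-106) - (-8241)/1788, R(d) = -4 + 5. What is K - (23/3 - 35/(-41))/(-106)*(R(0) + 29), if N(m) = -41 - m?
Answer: 93274291/1295108 ≈ 72.021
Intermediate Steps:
R(d) = 1
K = 41487/596 (K = (-41 - 1*(-106)) - (-8241)/1788 = (-41 + 106) - (-8241)/1788 = 65 - 1*(-2747/596) = 65 + 2747/596 = 41487/596 ≈ 69.609)
K - (23/3 - 35/(-41))/(-106)*(R(0) + 29) = 41487/596 - (23/3 - 35/(-41))/(-106)*(1 + 29) = 41487/596 - (23*(⅓) - 35*(-1/41))*(-1/106)*30 = 41487/596 - (23/3 + 35/41)*(-1/106)*30 = 41487/596 - (1048/123)*(-1/106)*30 = 41487/596 - (-524)*30/6519 = 41487/596 - 1*(-5240/2173) = 41487/596 + 5240/2173 = 93274291/1295108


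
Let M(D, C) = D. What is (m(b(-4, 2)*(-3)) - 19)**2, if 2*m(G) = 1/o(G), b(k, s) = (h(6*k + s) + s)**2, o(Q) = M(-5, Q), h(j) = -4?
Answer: 36481/100 ≈ 364.81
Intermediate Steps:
o(Q) = -5
b(k, s) = (-4 + s)**2
m(G) = -1/10 (m(G) = (1/2)/(-5) = (1/2)*(-1/5) = -1/10)
(m(b(-4, 2)*(-3)) - 19)**2 = (-1/10 - 19)**2 = (-191/10)**2 = 36481/100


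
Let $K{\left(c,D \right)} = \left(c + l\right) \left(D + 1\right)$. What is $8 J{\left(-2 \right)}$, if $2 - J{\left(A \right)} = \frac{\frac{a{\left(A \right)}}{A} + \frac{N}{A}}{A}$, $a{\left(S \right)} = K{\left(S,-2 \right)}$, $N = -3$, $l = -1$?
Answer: $16$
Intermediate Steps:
$K{\left(c,D \right)} = \left(1 + D\right) \left(-1 + c\right)$ ($K{\left(c,D \right)} = \left(c - 1\right) \left(D + 1\right) = \left(-1 + c\right) \left(1 + D\right) = \left(1 + D\right) \left(-1 + c\right)$)
$a{\left(S \right)} = 1 - S$ ($a{\left(S \right)} = -1 + S - -2 - 2 S = -1 + S + 2 - 2 S = 1 - S$)
$J{\left(A \right)} = 2 - \frac{- \frac{3}{A} + \frac{1 - A}{A}}{A}$ ($J{\left(A \right)} = 2 - \frac{\frac{1 - A}{A} - \frac{3}{A}}{A} = 2 - \frac{- \frac{3}{A} + \frac{1 - A}{A}}{A}$)
$8 J{\left(-2 \right)} = 8 \left(2 + \frac{1}{-2} + \frac{2}{4}\right) = 8 \left(2 - \frac{1}{2} + 2 \cdot \frac{1}{4}\right) = 8 \left(2 - \frac{1}{2} + \frac{1}{2}\right) = 8 \cdot 2 = 16$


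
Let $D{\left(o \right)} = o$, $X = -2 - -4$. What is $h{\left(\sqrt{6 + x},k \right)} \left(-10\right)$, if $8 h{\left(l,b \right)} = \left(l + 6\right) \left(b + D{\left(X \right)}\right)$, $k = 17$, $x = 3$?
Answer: $- \frac{855}{4} \approx -213.75$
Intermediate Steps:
$X = 2$ ($X = -2 + 4 = 2$)
$h{\left(l,b \right)} = \frac{\left(2 + b\right) \left(6 + l\right)}{8}$ ($h{\left(l,b \right)} = \frac{\left(l + 6\right) \left(b + 2\right)}{8} = \frac{\left(6 + l\right) \left(2 + b\right)}{8} = \frac{\left(2 + b\right) \left(6 + l\right)}{8}$)
$h{\left(\sqrt{6 + x},k \right)} \left(-10\right) = \left(\frac{3}{2} + \frac{\sqrt{6 + 3}}{4} + \frac{3}{4} \cdot 17 + \frac{1}{8} \cdot 17 \sqrt{6 + 3}\right) \left(-10\right) = \left(\frac{3}{2} + \frac{\sqrt{9}}{4} + \frac{51}{4} + \frac{1}{8} \cdot 17 \sqrt{9}\right) \left(-10\right) = \left(\frac{3}{2} + \frac{1}{4} \cdot 3 + \frac{51}{4} + \frac{1}{8} \cdot 17 \cdot 3\right) \left(-10\right) = \left(\frac{3}{2} + \frac{3}{4} + \frac{51}{4} + \frac{51}{8}\right) \left(-10\right) = \frac{171}{8} \left(-10\right) = - \frac{855}{4}$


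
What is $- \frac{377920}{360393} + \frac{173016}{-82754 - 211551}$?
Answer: $- \frac{15779772808}{9642314715} \approx -1.6365$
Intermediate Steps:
$- \frac{377920}{360393} + \frac{173016}{-82754 - 211551} = \left(-377920\right) \frac{1}{360393} + \frac{173016}{-294305} = - \frac{377920}{360393} + 173016 \left(- \frac{1}{294305}\right) = - \frac{377920}{360393} - \frac{173016}{294305} = - \frac{15779772808}{9642314715}$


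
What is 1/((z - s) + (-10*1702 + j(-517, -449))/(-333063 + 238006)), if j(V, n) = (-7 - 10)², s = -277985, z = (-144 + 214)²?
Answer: 95057/26890216176 ≈ 3.5350e-6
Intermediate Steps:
z = 4900 (z = 70² = 4900)
j(V, n) = 289 (j(V, n) = (-17)² = 289)
1/((z - s) + (-10*1702 + j(-517, -449))/(-333063 + 238006)) = 1/((4900 - 1*(-277985)) + (-10*1702 + 289)/(-333063 + 238006)) = 1/((4900 + 277985) + (-17020 + 289)/(-95057)) = 1/(282885 - 16731*(-1/95057)) = 1/(282885 + 16731/95057) = 1/(26890216176/95057) = 95057/26890216176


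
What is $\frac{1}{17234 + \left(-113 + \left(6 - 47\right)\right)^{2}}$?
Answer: $\frac{1}{40950} \approx 2.442 \cdot 10^{-5}$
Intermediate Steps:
$\frac{1}{17234 + \left(-113 + \left(6 - 47\right)\right)^{2}} = \frac{1}{17234 + \left(-113 - 41\right)^{2}} = \frac{1}{17234 + \left(-154\right)^{2}} = \frac{1}{17234 + 23716} = \frac{1}{40950}$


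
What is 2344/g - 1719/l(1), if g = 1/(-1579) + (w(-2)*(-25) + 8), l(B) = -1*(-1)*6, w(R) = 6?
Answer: -135879839/448438 ≈ -303.01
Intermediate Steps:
l(B) = 6 (l(B) = 1*6 = 6)
g = -224219/1579 (g = 1/(-1579) + (6*(-25) + 8) = -1/1579 + (-150 + 8) = -1/1579 - 142 = -224219/1579 ≈ -142.00)
2344/g - 1719/l(1) = 2344/(-224219/1579) - 1719/6 = 2344*(-1579/224219) - 1719*1/6 = -3701176/224219 - 573/2 = -135879839/448438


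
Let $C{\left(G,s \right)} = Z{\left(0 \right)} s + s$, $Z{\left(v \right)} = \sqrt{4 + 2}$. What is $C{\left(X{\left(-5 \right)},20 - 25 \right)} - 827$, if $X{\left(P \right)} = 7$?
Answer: $-832 - 5 \sqrt{6} \approx -844.25$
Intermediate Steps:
$Z{\left(v \right)} = \sqrt{6}$
$C{\left(G,s \right)} = s + s \sqrt{6}$ ($C{\left(G,s \right)} = \sqrt{6} s + s = s \sqrt{6} + s = s + s \sqrt{6}$)
$C{\left(X{\left(-5 \right)},20 - 25 \right)} - 827 = \left(20 - 25\right) \left(1 + \sqrt{6}\right) - 827 = - 5 \left(1 + \sqrt{6}\right) - 827 = \left(-5 - 5 \sqrt{6}\right) - 827 = -832 - 5 \sqrt{6}$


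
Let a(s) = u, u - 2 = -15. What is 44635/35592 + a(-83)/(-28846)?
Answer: 644001953/513343416 ≈ 1.2545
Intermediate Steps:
u = -13 (u = 2 - 15 = -13)
a(s) = -13
44635/35592 + a(-83)/(-28846) = 44635/35592 - 13/(-28846) = 44635*(1/35592) - 13*(-1/28846) = 44635/35592 + 13/28846 = 644001953/513343416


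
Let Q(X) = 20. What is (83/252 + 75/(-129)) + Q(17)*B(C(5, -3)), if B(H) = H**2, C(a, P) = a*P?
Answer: 48759269/10836 ≈ 4499.8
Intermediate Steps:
C(a, P) = P*a
(83/252 + 75/(-129)) + Q(17)*B(C(5, -3)) = (83/252 + 75/(-129)) + 20*(-3*5)**2 = (83*(1/252) + 75*(-1/129)) + 20*(-15)**2 = (83/252 - 25/43) + 20*225 = -2731/10836 + 4500 = 48759269/10836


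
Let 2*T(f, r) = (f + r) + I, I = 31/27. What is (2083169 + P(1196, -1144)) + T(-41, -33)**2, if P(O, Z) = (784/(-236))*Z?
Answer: 359278840871/172044 ≈ 2.0883e+6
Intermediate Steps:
I = 31/27 (I = 31*(1/27) = 31/27 ≈ 1.1481)
P(O, Z) = -196*Z/59 (P(O, Z) = (784*(-1/236))*Z = -196*Z/59)
T(f, r) = 31/54 + f/2 + r/2 (T(f, r) = ((f + r) + 31/27)/2 = (31/27 + f + r)/2 = 31/54 + f/2 + r/2)
(2083169 + P(1196, -1144)) + T(-41, -33)**2 = (2083169 - 196/59*(-1144)) + (31/54 + (1/2)*(-41) + (1/2)*(-33))**2 = (2083169 + 224224/59) + (31/54 - 41/2 - 33/2)**2 = 123131195/59 + (-1967/54)**2 = 123131195/59 + 3869089/2916 = 359278840871/172044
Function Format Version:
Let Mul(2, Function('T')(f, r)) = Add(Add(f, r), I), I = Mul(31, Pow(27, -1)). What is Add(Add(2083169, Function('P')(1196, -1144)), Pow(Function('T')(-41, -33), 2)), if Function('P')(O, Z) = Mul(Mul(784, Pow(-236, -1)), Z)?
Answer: Rational(359278840871, 172044) ≈ 2.0883e+6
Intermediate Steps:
I = Rational(31, 27) (I = Mul(31, Rational(1, 27)) = Rational(31, 27) ≈ 1.1481)
Function('P')(O, Z) = Mul(Rational(-196, 59), Z) (Function('P')(O, Z) = Mul(Mul(784, Rational(-1, 236)), Z) = Mul(Rational(-196, 59), Z))
Function('T')(f, r) = Add(Rational(31, 54), Mul(Rational(1, 2), f), Mul(Rational(1, 2), r)) (Function('T')(f, r) = Mul(Rational(1, 2), Add(Add(f, r), Rational(31, 27))) = Mul(Rational(1, 2), Add(Rational(31, 27), f, r)) = Add(Rational(31, 54), Mul(Rational(1, 2), f), Mul(Rational(1, 2), r)))
Add(Add(2083169, Function('P')(1196, -1144)), Pow(Function('T')(-41, -33), 2)) = Add(Add(2083169, Mul(Rational(-196, 59), -1144)), Pow(Add(Rational(31, 54), Mul(Rational(1, 2), -41), Mul(Rational(1, 2), -33)), 2)) = Add(Add(2083169, Rational(224224, 59)), Pow(Add(Rational(31, 54), Rational(-41, 2), Rational(-33, 2)), 2)) = Add(Rational(123131195, 59), Pow(Rational(-1967, 54), 2)) = Add(Rational(123131195, 59), Rational(3869089, 2916)) = Rational(359278840871, 172044)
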